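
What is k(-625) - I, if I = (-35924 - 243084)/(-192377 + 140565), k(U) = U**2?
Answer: 5059695873/12953 ≈ 3.9062e+5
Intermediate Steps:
I = 69752/12953 (I = -279008/(-51812) = -279008*(-1/51812) = 69752/12953 ≈ 5.3850)
k(-625) - I = (-625)**2 - 1*69752/12953 = 390625 - 69752/12953 = 5059695873/12953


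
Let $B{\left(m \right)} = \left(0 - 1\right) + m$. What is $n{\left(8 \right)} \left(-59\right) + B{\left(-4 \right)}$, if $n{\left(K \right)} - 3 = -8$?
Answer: $290$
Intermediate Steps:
$B{\left(m \right)} = -1 + m$
$n{\left(K \right)} = -5$ ($n{\left(K \right)} = 3 - 8 = -5$)
$n{\left(8 \right)} \left(-59\right) + B{\left(-4 \right)} = \left(-5\right) \left(-59\right) - 5 = 295 - 5 = 290$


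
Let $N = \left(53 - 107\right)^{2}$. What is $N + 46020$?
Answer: $48936$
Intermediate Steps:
$N = 2916$ ($N = \left(-54\right)^{2} = 2916$)
$N + 46020 = 2916 + 46020 = 48936$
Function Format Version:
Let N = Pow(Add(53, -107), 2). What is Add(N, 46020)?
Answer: 48936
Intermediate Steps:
N = 2916 (N = Pow(-54, 2) = 2916)
Add(N, 46020) = Add(2916, 46020) = 48936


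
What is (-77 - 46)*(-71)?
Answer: 8733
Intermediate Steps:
(-77 - 46)*(-71) = -123*(-71) = 8733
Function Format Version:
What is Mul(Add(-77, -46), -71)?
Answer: 8733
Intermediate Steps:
Mul(Add(-77, -46), -71) = Mul(-123, -71) = 8733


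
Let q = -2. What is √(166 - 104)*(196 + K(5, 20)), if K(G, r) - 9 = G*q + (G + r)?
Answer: 220*√62 ≈ 1732.3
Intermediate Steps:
K(G, r) = 9 + r - G (K(G, r) = 9 + (G*(-2) + (G + r)) = 9 + (-2*G + (G + r)) = 9 + (r - G) = 9 + r - G)
√(166 - 104)*(196 + K(5, 20)) = √(166 - 104)*(196 + (9 + 20 - 1*5)) = √62*(196 + (9 + 20 - 5)) = √62*(196 + 24) = √62*220 = 220*√62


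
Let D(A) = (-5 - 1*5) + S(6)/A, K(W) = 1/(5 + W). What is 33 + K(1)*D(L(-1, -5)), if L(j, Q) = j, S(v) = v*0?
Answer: 94/3 ≈ 31.333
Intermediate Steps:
S(v) = 0
D(A) = -10 (D(A) = (-5 - 1*5) + 0/A = (-5 - 5) + 0 = -10 + 0 = -10)
33 + K(1)*D(L(-1, -5)) = 33 - 10/(5 + 1) = 33 - 10/6 = 33 + (⅙)*(-10) = 33 - 5/3 = 94/3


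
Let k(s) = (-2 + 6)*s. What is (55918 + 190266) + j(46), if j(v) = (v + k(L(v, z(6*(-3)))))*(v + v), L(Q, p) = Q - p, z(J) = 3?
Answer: 266240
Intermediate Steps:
k(s) = 4*s
j(v) = 2*v*(-12 + 5*v) (j(v) = (v + 4*(v - 1*3))*(v + v) = (v + 4*(v - 3))*(2*v) = (v + 4*(-3 + v))*(2*v) = (v + (-12 + 4*v))*(2*v) = (-12 + 5*v)*(2*v) = 2*v*(-12 + 5*v))
(55918 + 190266) + j(46) = (55918 + 190266) + 2*46*(-12 + 5*46) = 246184 + 2*46*(-12 + 230) = 246184 + 2*46*218 = 246184 + 20056 = 266240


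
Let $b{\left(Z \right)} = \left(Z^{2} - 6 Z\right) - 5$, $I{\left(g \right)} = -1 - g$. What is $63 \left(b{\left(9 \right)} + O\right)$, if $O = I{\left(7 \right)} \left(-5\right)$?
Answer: $3906$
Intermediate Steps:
$b{\left(Z \right)} = -5 + Z^{2} - 6 Z$
$O = 40$ ($O = \left(-1 - 7\right) \left(-5\right) = \left(-8\right) \left(-5\right) = 40$)
$63 \left(b{\left(9 \right)} + O\right) = 63 \left(\left(-5 + 9^{2} - 54\right) + 40\right) = 63 \left(\left(-5 + 81 - 54\right) + 40\right) = 63 \left(22 + 40\right) = 63 \cdot 62 = 3906$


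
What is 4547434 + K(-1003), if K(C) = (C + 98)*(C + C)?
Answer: 6362864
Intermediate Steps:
K(C) = 2*C*(98 + C) (K(C) = (98 + C)*(2*C) = 2*C*(98 + C))
4547434 + K(-1003) = 4547434 + 2*(-1003)*(98 - 1003) = 4547434 + 2*(-1003)*(-905) = 4547434 + 1815430 = 6362864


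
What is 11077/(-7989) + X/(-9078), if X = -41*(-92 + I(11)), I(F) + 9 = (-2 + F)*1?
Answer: -21781919/12087357 ≈ -1.8020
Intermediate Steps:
I(F) = -11 + F (I(F) = -9 + (-2 + F)*1 = -9 + (-2 + F) = -11 + F)
X = 3772 (X = -41*(-92 + (-11 + 11)) = -41*(-92 + 0) = -41*(-92) = 3772)
11077/(-7989) + X/(-9078) = 11077/(-7989) + 3772/(-9078) = 11077*(-1/7989) + 3772*(-1/9078) = -11077/7989 - 1886/4539 = -21781919/12087357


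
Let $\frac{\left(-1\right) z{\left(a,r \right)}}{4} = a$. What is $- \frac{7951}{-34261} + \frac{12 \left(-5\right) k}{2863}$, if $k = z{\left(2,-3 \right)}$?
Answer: $\frac{39208993}{98089243} \approx 0.39973$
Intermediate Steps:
$z{\left(a,r \right)} = - 4 a$
$k = -8$ ($k = \left(-4\right) 2 = -8$)
$- \frac{7951}{-34261} + \frac{12 \left(-5\right) k}{2863} = - \frac{7951}{-34261} + \frac{12 \left(-5\right) \left(-8\right)}{2863} = \left(-7951\right) \left(- \frac{1}{34261}\right) + \left(-60\right) \left(-8\right) \frac{1}{2863} = \frac{7951}{34261} + 480 \cdot \frac{1}{2863} = \frac{7951}{34261} + \frac{480}{2863} = \frac{39208993}{98089243}$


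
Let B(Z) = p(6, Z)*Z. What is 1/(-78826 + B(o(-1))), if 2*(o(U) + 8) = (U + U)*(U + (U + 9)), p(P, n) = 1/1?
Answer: -1/78841 ≈ -1.2684e-5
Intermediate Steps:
p(P, n) = 1
o(U) = -8 + U*(9 + 2*U) (o(U) = -8 + ((U + U)*(U + (U + 9)))/2 = -8 + ((2*U)*(U + (9 + U)))/2 = -8 + ((2*U)*(9 + 2*U))/2 = -8 + (2*U*(9 + 2*U))/2 = -8 + U*(9 + 2*U))
B(Z) = Z (B(Z) = 1*Z = Z)
1/(-78826 + B(o(-1))) = 1/(-78826 + (-8 + 2*(-1)**2 + 9*(-1))) = 1/(-78826 + (-8 + 2*1 - 9)) = 1/(-78826 + (-8 + 2 - 9)) = 1/(-78826 - 15) = 1/(-78841) = -1/78841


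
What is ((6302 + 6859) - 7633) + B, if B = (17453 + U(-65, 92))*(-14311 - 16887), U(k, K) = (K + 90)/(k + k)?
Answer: -2722247444/5 ≈ -5.4445e+8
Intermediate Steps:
U(k, K) = (90 + K)/(2*k) (U(k, K) = (90 + K)/((2*k)) = (90 + K)*(1/(2*k)) = (90 + K)/(2*k))
B = -2722275084/5 (B = (17453 + (½)*(90 + 92)/(-65))*(-14311 - 16887) = (17453 + (½)*(-1/65)*182)*(-31198) = (17453 - 7/5)*(-31198) = (87258/5)*(-31198) = -2722275084/5 ≈ -5.4445e+8)
((6302 + 6859) - 7633) + B = ((6302 + 6859) - 7633) - 2722275084/5 = (13161 - 7633) - 2722275084/5 = 5528 - 2722275084/5 = -2722247444/5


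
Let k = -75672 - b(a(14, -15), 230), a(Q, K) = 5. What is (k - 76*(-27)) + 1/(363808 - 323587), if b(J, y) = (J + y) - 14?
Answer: -2969958860/40221 ≈ -73841.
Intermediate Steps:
b(J, y) = -14 + J + y
k = -75893 (k = -75672 - (-14 + 5 + 230) = -75672 - 1*221 = -75672 - 221 = -75893)
(k - 76*(-27)) + 1/(363808 - 323587) = (-75893 - 76*(-27)) + 1/(363808 - 323587) = (-75893 + 2052) + 1/40221 = -73841 + 1/40221 = -2969958860/40221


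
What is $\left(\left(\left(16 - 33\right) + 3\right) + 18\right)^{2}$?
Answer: $16$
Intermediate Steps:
$\left(\left(\left(16 - 33\right) + 3\right) + 18\right)^{2} = \left(\left(-17 + 3\right) + 18\right)^{2} = \left(-14 + 18\right)^{2} = 4^{2} = 16$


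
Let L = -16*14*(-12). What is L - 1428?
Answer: 1260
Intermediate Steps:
L = 2688 (L = -224*(-12) = 2688)
L - 1428 = 2688 - 1428 = 1260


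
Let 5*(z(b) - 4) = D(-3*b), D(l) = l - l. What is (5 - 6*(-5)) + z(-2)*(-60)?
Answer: -205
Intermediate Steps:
D(l) = 0
z(b) = 4 (z(b) = 4 + (⅕)*0 = 4 + 0 = 4)
(5 - 6*(-5)) + z(-2)*(-60) = (5 - 6*(-5)) + 4*(-60) = (5 + 30) - 240 = 35 - 240 = -205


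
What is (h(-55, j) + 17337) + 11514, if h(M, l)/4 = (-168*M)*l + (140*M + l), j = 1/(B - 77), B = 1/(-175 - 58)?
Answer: -21790785/8971 ≈ -2429.0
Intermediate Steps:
B = -1/233 (B = 1/(-233) = -1/233 ≈ -0.0042918)
j = -233/17942 (j = 1/(-1/233 - 77) = 1/(-17942/233) = -233/17942 ≈ -0.012986)
h(M, l) = 4*l + 560*M - 672*M*l (h(M, l) = 4*((-168*M)*l + (140*M + l)) = 4*(-168*M*l + (l + 140*M)) = 4*(l + 140*M - 168*M*l) = 4*l + 560*M - 672*M*l)
(h(-55, j) + 17337) + 11514 = ((4*(-233/17942) + 560*(-55) - 672*(-55)*(-233/17942)) + 17337) + 11514 = ((-466/8971 - 30800 - 4305840/8971) + 17337) + 11514 = (-280613106/8971 + 17337) + 11514 = -125082879/8971 + 11514 = -21790785/8971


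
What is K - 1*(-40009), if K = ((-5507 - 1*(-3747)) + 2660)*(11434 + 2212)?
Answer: 12321409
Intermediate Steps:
K = 12281400 (K = ((-5507 + 3747) + 2660)*13646 = (-1760 + 2660)*13646 = 900*13646 = 12281400)
K - 1*(-40009) = 12281400 - 1*(-40009) = 12281400 + 40009 = 12321409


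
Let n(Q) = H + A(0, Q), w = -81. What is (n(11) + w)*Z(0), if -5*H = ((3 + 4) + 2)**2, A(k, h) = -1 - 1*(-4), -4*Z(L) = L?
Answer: 0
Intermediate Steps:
Z(L) = -L/4
A(k, h) = 3 (A(k, h) = -1 + 4 = 3)
H = -81/5 (H = -((3 + 4) + 2)**2/5 = -(7 + 2)**2/5 = -1/5*9**2 = -1/5*81 = -81/5 ≈ -16.200)
n(Q) = -66/5 (n(Q) = -81/5 + 3 = -66/5)
(n(11) + w)*Z(0) = (-66/5 - 81)*(-1/4*0) = -471/5*0 = 0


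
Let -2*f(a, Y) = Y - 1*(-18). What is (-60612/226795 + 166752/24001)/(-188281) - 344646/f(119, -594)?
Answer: -19623210341799245713/16397939946710320 ≈ -1196.7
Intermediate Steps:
f(a, Y) = -9 - Y/2 (f(a, Y) = -(Y - 1*(-18))/2 = -(Y + 18)/2 = -(18 + Y)/2 = -9 - Y/2)
(-60612/226795 + 166752/24001)/(-188281) - 344646/f(119, -594) = (-60612/226795 + 166752/24001)/(-188281) - 344646/(-9 - ½*(-594)) = (-60612*1/226795 + 166752*(1/24001))*(-1/188281) - 344646/(-9 + 297) = (-60612/226795 + 166752/24001)*(-1/188281) - 344646/288 = (36363771228/5443306795)*(-1/188281) - 344646*1/288 = -36363771228/1024871246669395 - 19147/16 = -19623210341799245713/16397939946710320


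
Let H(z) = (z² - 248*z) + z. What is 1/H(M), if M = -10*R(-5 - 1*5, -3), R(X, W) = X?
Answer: -1/14700 ≈ -6.8027e-5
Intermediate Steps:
M = 100 (M = -10*(-5 - 1*5) = -10*(-5 - 5) = -10*(-10) = 100)
H(z) = z² - 247*z
1/H(M) = 1/(100*(-247 + 100)) = 1/(100*(-147)) = 1/(-14700) = -1/14700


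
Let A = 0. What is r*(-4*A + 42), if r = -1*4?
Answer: -168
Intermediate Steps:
r = -4
r*(-4*A + 42) = -4*(-4*0 + 42) = -4*(0 + 42) = -4*42 = -168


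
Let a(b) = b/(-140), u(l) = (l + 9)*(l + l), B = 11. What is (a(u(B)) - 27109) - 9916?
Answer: -259197/7 ≈ -37028.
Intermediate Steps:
u(l) = 2*l*(9 + l) (u(l) = (9 + l)*(2*l) = 2*l*(9 + l))
a(b) = -b/140 (a(b) = b*(-1/140) = -b/140)
(a(u(B)) - 27109) - 9916 = (-11*(9 + 11)/70 - 27109) - 9916 = (-11*20/70 - 27109) - 9916 = (-1/140*440 - 27109) - 9916 = (-22/7 - 27109) - 9916 = -189785/7 - 9916 = -259197/7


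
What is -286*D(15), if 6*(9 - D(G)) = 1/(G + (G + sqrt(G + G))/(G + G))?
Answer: -37054732/14413 - 286*sqrt(30)/43239 ≈ -2571.0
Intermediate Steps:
D(G) = 9 - 1/(6*(G + (G + sqrt(2)*sqrt(G))/(2*G))) (D(G) = 9 - 1/(6*(G + (G + sqrt(G + G))/(G + G))) = 9 - 1/(6*(G + (G + sqrt(2*G))/((2*G)))) = 9 - 1/(6*(G + (G + sqrt(2)*sqrt(G))*(1/(2*G)))) = 9 - 1/(6*(G + (G + sqrt(2)*sqrt(G))/(2*G))))
-286*D(15) = -286*(18*15**2 + (26/3)*15 + 9*sqrt(2)*sqrt(15))/(15 + 2*15**2 + sqrt(2)*sqrt(15)) = -286*(18*225 + 130 + 9*sqrt(30))/(15 + 2*225 + sqrt(30)) = -286*(4050 + 130 + 9*sqrt(30))/(15 + 450 + sqrt(30)) = -286*(4180 + 9*sqrt(30))/(465 + sqrt(30))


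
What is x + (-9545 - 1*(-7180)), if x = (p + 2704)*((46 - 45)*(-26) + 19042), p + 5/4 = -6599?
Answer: -74093455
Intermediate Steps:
p = -26401/4 (p = -5/4 - 6599 = -26401/4 ≈ -6600.3)
x = -74091090 (x = (-26401/4 + 2704)*((46 - 45)*(-26) + 19042) = -15585*(1*(-26) + 19042)/4 = -15585*(-26 + 19042)/4 = -15585/4*19016 = -74091090)
x + (-9545 - 1*(-7180)) = -74091090 + (-9545 - 1*(-7180)) = -74091090 + (-9545 + 7180) = -74091090 - 2365 = -74093455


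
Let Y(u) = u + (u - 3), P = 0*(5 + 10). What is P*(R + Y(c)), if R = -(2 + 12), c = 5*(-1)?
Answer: 0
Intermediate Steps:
c = -5
P = 0 (P = 0*15 = 0)
Y(u) = -3 + 2*u (Y(u) = u + (-3 + u) = -3 + 2*u)
R = -14 (R = -1*14 = -14)
P*(R + Y(c)) = 0*(-14 + (-3 + 2*(-5))) = 0*(-14 + (-3 - 10)) = 0*(-14 - 13) = 0*(-27) = 0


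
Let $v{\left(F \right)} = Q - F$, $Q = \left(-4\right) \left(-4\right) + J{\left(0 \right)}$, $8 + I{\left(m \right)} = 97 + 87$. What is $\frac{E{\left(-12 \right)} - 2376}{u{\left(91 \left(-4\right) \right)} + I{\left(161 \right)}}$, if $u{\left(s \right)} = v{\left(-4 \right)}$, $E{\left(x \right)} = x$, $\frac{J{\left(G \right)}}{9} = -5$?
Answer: $- \frac{2388}{151} \approx -15.815$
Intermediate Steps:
$J{\left(G \right)} = -45$ ($J{\left(G \right)} = 9 \left(-5\right) = -45$)
$I{\left(m \right)} = 176$ ($I{\left(m \right)} = -8 + \left(97 + 87\right) = -8 + 184 = 176$)
$Q = -29$ ($Q = \left(-4\right) \left(-4\right) - 45 = 16 - 45 = -29$)
$v{\left(F \right)} = -29 - F$
$u{\left(s \right)} = -25$ ($u{\left(s \right)} = -29 - -4 = -29 + 4 = -25$)
$\frac{E{\left(-12 \right)} - 2376}{u{\left(91 \left(-4\right) \right)} + I{\left(161 \right)}} = \frac{-12 - 2376}{-25 + 176} = - \frac{2388}{151}$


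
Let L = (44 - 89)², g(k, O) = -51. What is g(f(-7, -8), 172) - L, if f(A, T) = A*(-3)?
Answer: -2076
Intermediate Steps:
f(A, T) = -3*A
L = 2025 (L = (-45)² = 2025)
g(f(-7, -8), 172) - L = -51 - 1*2025 = -51 - 2025 = -2076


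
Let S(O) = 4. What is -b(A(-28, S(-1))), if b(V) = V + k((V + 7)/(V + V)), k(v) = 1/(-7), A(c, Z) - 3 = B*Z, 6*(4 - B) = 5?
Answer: -326/21 ≈ -15.524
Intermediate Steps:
B = 19/6 (B = 4 - ⅙*5 = 4 - ⅚ = 19/6 ≈ 3.1667)
A(c, Z) = 3 + 19*Z/6
k(v) = -⅐
b(V) = -⅐ + V (b(V) = V - ⅐ = -⅐ + V)
-b(A(-28, S(-1))) = -(-⅐ + (3 + (19/6)*4)) = -(-⅐ + (3 + 38/3)) = -(-⅐ + 47/3) = -1*326/21 = -326/21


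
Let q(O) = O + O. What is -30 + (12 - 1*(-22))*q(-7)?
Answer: -506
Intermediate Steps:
q(O) = 2*O
-30 + (12 - 1*(-22))*q(-7) = -30 + (12 - 1*(-22))*(2*(-7)) = -30 + (12 + 22)*(-14) = -30 + 34*(-14) = -30 - 476 = -506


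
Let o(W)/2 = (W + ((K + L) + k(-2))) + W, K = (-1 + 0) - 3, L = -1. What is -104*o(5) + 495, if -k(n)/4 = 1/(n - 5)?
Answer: -4647/7 ≈ -663.86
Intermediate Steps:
K = -4 (K = -1 - 3 = -4)
k(n) = -4/(-5 + n) (k(n) = -4/(n - 5) = -4/(-5 + n))
o(W) = -62/7 + 4*W (o(W) = 2*((W + ((-4 - 1) - 4/(-5 - 2))) + W) = 2*((W + (-5 - 4/(-7))) + W) = 2*((W + (-5 - 4*(-1/7))) + W) = 2*((W + (-5 + 4/7)) + W) = 2*((W - 31/7) + W) = 2*((-31/7 + W) + W) = 2*(-31/7 + 2*W) = -62/7 + 4*W)
-104*o(5) + 495 = -104*(-62/7 + 4*5) + 495 = -104*(-62/7 + 20) + 495 = -104*78/7 + 495 = -8112/7 + 495 = -4647/7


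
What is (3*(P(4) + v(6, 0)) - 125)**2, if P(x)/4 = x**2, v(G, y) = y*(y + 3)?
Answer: 4489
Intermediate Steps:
v(G, y) = y*(3 + y)
P(x) = 4*x**2
(3*(P(4) + v(6, 0)) - 125)**2 = (3*(4*4**2 + 0*(3 + 0)) - 125)**2 = (3*(4*16 + 0*3) - 125)**2 = (3*(64 + 0) - 125)**2 = (3*64 - 125)**2 = (192 - 125)**2 = 67**2 = 4489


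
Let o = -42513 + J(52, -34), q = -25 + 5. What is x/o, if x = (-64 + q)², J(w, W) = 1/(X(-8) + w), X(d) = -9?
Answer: -151704/914029 ≈ -0.16597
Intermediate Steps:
q = -20
J(w, W) = 1/(-9 + w)
o = -1828058/43 (o = -42513 + 1/(-9 + 52) = -42513 + 1/43 = -1828058/43 ≈ -42513.)
x = 7056 (x = (-64 - 20)² = (-84)² = 7056)
x/o = 7056/(-1828058/43) = 7056*(-43/1828058) = -151704/914029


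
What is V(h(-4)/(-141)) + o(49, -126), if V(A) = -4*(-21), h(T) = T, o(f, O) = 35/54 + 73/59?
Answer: 273631/3186 ≈ 85.885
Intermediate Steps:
o(f, O) = 6007/3186 (o(f, O) = 35*(1/54) + 73*(1/59) = 35/54 + 73/59 = 6007/3186)
V(A) = 84
V(h(-4)/(-141)) + o(49, -126) = 84 + 6007/3186 = 273631/3186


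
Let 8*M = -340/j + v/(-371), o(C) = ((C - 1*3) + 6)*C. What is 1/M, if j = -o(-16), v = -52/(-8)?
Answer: 154336/31197 ≈ 4.9471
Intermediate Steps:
v = 13/2 (v = -52*(-⅛) = 13/2 ≈ 6.5000)
o(C) = C*(3 + C) (o(C) = ((C - 3) + 6)*C = ((-3 + C) + 6)*C = (3 + C)*C = C*(3 + C))
j = -208 (j = -(-16)*(3 - 16) = -(-16)*(-13) = -1*208 = -208)
M = 31197/154336 (M = (-340/(-208) + (13/2)/(-371))/8 = (-340*(-1/208) + (13/2)*(-1/371))/8 = (85/52 - 13/742)/8 = (⅛)*(31197/19292) = 31197/154336 ≈ 0.20214)
1/M = 1/(31197/154336) = 154336/31197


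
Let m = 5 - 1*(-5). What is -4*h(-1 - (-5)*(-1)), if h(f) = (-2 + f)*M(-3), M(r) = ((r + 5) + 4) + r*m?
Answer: -768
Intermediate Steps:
m = 10 (m = 5 + 5 = 10)
M(r) = 9 + 11*r (M(r) = ((r + 5) + 4) + r*10 = ((5 + r) + 4) + 10*r = (9 + r) + 10*r = 9 + 11*r)
h(f) = 48 - 24*f (h(f) = (-2 + f)*(9 + 11*(-3)) = (-2 + f)*(9 - 33) = (-2 + f)*(-24) = 48 - 24*f)
-4*h(-1 - (-5)*(-1)) = -4*(48 - 24*(-1 - (-5)*(-1))) = -4*(48 - 24*(-1 - 1*5)) = -4*(48 - 24*(-1 - 5)) = -4*(48 - 24*(-6)) = -4*(48 + 144) = -4*192 = -768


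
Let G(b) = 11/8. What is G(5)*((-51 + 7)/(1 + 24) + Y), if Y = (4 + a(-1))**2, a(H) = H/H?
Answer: 6391/200 ≈ 31.955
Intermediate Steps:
a(H) = 1
G(b) = 11/8 (G(b) = 11*(1/8) = 11/8)
Y = 25 (Y = (4 + 1)**2 = 5**2 = 25)
G(5)*((-51 + 7)/(1 + 24) + Y) = 11*((-51 + 7)/(1 + 24) + 25)/8 = 11*(-44/25 + 25)/8 = (11/8)*(581/25) = 6391/200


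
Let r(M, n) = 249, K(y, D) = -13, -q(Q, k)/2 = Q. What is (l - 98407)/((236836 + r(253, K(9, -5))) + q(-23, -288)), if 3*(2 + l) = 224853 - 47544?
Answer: -39306/237131 ≈ -0.16576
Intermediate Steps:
q(Q, k) = -2*Q
l = 59101 (l = -2 + (224853 - 47544)/3 = -2 + (1/3)*177309 = -2 + 59103 = 59101)
(l - 98407)/((236836 + r(253, K(9, -5))) + q(-23, -288)) = (59101 - 98407)/((236836 + 249) - 2*(-23)) = -39306/(237085 + 46) = -39306/237131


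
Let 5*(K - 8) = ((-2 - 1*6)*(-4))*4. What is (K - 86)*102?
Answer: -26724/5 ≈ -5344.8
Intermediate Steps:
K = 168/5 (K = 8 + (((-2 - 1*6)*(-4))*4)/5 = 8 + (((-2 - 6)*(-4))*4)/5 = 8 + (-8*(-4)*4)/5 = 8 + (32*4)/5 = 8 + (⅕)*128 = 8 + 128/5 = 168/5 ≈ 33.600)
(K - 86)*102 = (168/5 - 86)*102 = -262/5*102 = -26724/5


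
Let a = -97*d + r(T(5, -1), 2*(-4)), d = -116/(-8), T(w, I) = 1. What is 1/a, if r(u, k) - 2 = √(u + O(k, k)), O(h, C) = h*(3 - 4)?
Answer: -2/2803 ≈ -0.00071352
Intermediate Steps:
d = 29/2 (d = -116*(-⅛) = 29/2 ≈ 14.500)
O(h, C) = -h (O(h, C) = h*(-1) = -h)
r(u, k) = 2 + √(u - k)
a = -2803/2 (a = -97*29/2 + (2 + √(1 - 2*(-4))) = -2813/2 + (2 + √(1 - 1*(-8))) = -2813/2 + (2 + √(1 + 8)) = -2813/2 + (2 + √9) = -2813/2 + (2 + 3) = -2813/2 + 5 = -2803/2 ≈ -1401.5)
1/a = 1/(-2803/2) = -2/2803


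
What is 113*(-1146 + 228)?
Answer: -103734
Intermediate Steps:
113*(-1146 + 228) = 113*(-918) = -103734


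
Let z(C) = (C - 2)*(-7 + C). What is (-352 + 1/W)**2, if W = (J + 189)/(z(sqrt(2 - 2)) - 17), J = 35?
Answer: 6217480201/50176 ≈ 1.2391e+5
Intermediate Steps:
z(C) = (-7 + C)*(-2 + C) (z(C) = (-2 + C)*(-7 + C) = (-7 + C)*(-2 + C))
W = -224/3 (W = (35 + 189)/((14 + (sqrt(2 - 2))**2 - 9*sqrt(2 - 2)) - 17) = 224/((14 + (sqrt(0))**2 - 9*sqrt(0)) - 17) = 224/((14 + 0**2 - 9*0) - 17) = 224/((14 + 0 + 0) - 17) = 224/(14 - 17) = 224/(-3) = 224*(-1/3) = -224/3 ≈ -74.667)
(-352 + 1/W)**2 = (-352 + 1/(-224/3))**2 = (-352 - 3/224)**2 = (-78851/224)**2 = 6217480201/50176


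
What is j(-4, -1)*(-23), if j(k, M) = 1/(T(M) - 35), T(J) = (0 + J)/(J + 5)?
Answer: 92/141 ≈ 0.65248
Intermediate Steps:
T(J) = J/(5 + J)
j(k, M) = 1/(-35 + M/(5 + M)) (j(k, M) = 1/(M/(5 + M) - 35) = 1/(-35 + M/(5 + M)))
j(-4, -1)*(-23) = ((5 - 1)/(-175 - 34*(-1)))*(-23) = (4/(-175 + 34))*(-23) = (4/(-141))*(-23) = -1/141*4*(-23) = -4/141*(-23) = 92/141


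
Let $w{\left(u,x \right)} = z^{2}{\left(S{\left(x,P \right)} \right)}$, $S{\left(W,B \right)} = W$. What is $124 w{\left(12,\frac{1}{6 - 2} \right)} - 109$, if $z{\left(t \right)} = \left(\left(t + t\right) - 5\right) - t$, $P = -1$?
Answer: $\frac{10755}{4} \approx 2688.8$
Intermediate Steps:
$z{\left(t \right)} = -5 + t$ ($z{\left(t \right)} = \left(2 t - 5\right) - t = \left(-5 + 2 t\right) - t = -5 + t$)
$w{\left(u,x \right)} = \left(-5 + x\right)^{2}$
$124 w{\left(12,\frac{1}{6 - 2} \right)} - 109 = 124 \left(-5 + \frac{1}{6 - 2}\right)^{2} - 109 = 124 \left(-5 + \frac{1}{4}\right)^{2} - 109 = 124 \left(- \frac{19}{4}\right)^{2} - 109 = 124 \cdot \frac{361}{16} - 109 = \frac{11191}{4} - 109 = \frac{10755}{4}$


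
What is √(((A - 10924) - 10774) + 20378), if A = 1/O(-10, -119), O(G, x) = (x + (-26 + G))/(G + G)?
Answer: 2*I*√317099/31 ≈ 36.33*I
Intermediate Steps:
O(G, x) = (-26 + G + x)/(2*G) (O(G, x) = (-26 + G + x)/((2*G)) = (-26 + G + x)*(1/(2*G)) = (-26 + G + x)/(2*G))
A = 4/31 (A = 1/((½)*(-26 - 10 - 119)/(-10)) = 1/((½)*(-⅒)*(-155)) = 1/(31/4) = 4/31 ≈ 0.12903)
√(((A - 10924) - 10774) + 20378) = √(((4/31 - 10924) - 10774) + 20378) = √((-338640/31 - 10774) + 20378) = √(-672634/31 + 20378) = √(-40916/31) = 2*I*√317099/31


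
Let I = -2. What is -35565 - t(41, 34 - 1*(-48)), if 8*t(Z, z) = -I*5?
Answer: -142265/4 ≈ -35566.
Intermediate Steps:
t(Z, z) = 5/4 (t(Z, z) = (-1*(-2)*5)/8 = (2*5)/8 = (⅛)*10 = 5/4)
-35565 - t(41, 34 - 1*(-48)) = -35565 - 1*5/4 = -35565 - 5/4 = -142265/4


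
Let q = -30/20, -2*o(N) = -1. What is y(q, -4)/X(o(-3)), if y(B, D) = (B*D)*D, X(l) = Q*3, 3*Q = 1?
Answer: -24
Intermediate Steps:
Q = ⅓ (Q = (⅓)*1 = ⅓ ≈ 0.33333)
o(N) = ½ (o(N) = -½*(-1) = ½)
q = -3/2 (q = -30*1/20 = -3/2 ≈ -1.5000)
X(l) = 1 (X(l) = (⅓)*3 = 1)
y(B, D) = B*D²
y(q, -4)/X(o(-3)) = -3/2*(-4)²/1 = -3/2*16*1 = -24*1 = -24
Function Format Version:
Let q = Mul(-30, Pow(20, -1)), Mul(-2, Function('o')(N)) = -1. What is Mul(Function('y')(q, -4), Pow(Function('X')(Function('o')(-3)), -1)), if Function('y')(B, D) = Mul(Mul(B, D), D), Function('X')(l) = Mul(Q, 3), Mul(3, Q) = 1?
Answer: -24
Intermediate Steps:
Q = Rational(1, 3) (Q = Mul(Rational(1, 3), 1) = Rational(1, 3) ≈ 0.33333)
Function('o')(N) = Rational(1, 2) (Function('o')(N) = Mul(Rational(-1, 2), -1) = Rational(1, 2))
q = Rational(-3, 2) (q = Mul(-30, Rational(1, 20)) = Rational(-3, 2) ≈ -1.5000)
Function('X')(l) = 1 (Function('X')(l) = Mul(Rational(1, 3), 3) = 1)
Function('y')(B, D) = Mul(B, Pow(D, 2))
Mul(Function('y')(q, -4), Pow(Function('X')(Function('o')(-3)), -1)) = Mul(Mul(Rational(-3, 2), Pow(-4, 2)), Pow(1, -1)) = Mul(Mul(Rational(-3, 2), 16), 1) = Mul(-24, 1) = -24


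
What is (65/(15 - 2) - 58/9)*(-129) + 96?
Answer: 847/3 ≈ 282.33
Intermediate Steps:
(65/(15 - 2) - 58/9)*(-129) + 96 = (65/13 - 58*⅑)*(-129) + 96 = (65*(1/13) - 58/9)*(-129) + 96 = (5 - 58/9)*(-129) + 96 = -13/9*(-129) + 96 = 559/3 + 96 = 847/3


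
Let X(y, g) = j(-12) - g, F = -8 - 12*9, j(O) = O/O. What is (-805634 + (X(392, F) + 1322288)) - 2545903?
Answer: -2029132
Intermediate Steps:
j(O) = 1
F = -116 (F = -8 - 108 = -116)
X(y, g) = 1 - g
(-805634 + (X(392, F) + 1322288)) - 2545903 = (-805634 + ((1 - 1*(-116)) + 1322288)) - 2545903 = (-805634 + ((1 + 116) + 1322288)) - 2545903 = (-805634 + (117 + 1322288)) - 2545903 = (-805634 + 1322405) - 2545903 = 516771 - 2545903 = -2029132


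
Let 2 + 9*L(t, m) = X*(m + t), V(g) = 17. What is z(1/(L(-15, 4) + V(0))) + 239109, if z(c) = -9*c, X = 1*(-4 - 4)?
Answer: 57146970/239 ≈ 2.3911e+5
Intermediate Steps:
X = -8 (X = 1*(-8) = -8)
L(t, m) = -2/9 - 8*m/9 - 8*t/9 (L(t, m) = -2/9 + (-8*(m + t))/9 = -2/9 + (-8*m - 8*t)/9 = -2/9 + (-8*m/9 - 8*t/9) = -2/9 - 8*m/9 - 8*t/9)
z(1/(L(-15, 4) + V(0))) + 239109 = -9/((-2/9 - 8/9*4 - 8/9*(-15)) + 17) + 239109 = -9/((-2/9 - 32/9 + 40/3) + 17) + 239109 = -9/(86/9 + 17) + 239109 = -9/239/9 + 239109 = -9*9/239 + 239109 = -81/239 + 239109 = 57146970/239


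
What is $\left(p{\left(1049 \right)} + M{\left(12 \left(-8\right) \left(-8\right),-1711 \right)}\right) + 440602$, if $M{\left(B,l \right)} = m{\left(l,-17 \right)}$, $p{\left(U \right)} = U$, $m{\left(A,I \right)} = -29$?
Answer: $441622$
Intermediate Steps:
$M{\left(B,l \right)} = -29$
$\left(p{\left(1049 \right)} + M{\left(12 \left(-8\right) \left(-8\right),-1711 \right)}\right) + 440602 = \left(1049 - 29\right) + 440602 = 1020 + 440602 = 441622$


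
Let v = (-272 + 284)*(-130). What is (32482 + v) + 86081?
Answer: 117003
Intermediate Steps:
v = -1560 (v = 12*(-130) = -1560)
(32482 + v) + 86081 = (32482 - 1560) + 86081 = 30922 + 86081 = 117003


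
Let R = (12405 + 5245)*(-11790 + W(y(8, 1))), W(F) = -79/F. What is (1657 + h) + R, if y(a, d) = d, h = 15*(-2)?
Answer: -209486223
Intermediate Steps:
h = -30
R = -209487850 (R = (12405 + 5245)*(-11790 - 79/1) = 17650*(-11790 - 79*1) = 17650*(-11790 - 79) = 17650*(-11869) = -209487850)
(1657 + h) + R = (1657 - 30) - 209487850 = 1627 - 209487850 = -209486223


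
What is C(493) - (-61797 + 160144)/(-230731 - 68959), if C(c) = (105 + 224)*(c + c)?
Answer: 97217736207/299690 ≈ 3.2439e+5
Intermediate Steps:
C(c) = 658*c (C(c) = 329*(2*c) = 658*c)
C(493) - (-61797 + 160144)/(-230731 - 68959) = 658*493 - (-61797 + 160144)/(-230731 - 68959) = 324394 - 98347/(-299690) = 324394 - 98347*(-1)/299690 = 324394 - 1*(-98347/299690) = 324394 + 98347/299690 = 97217736207/299690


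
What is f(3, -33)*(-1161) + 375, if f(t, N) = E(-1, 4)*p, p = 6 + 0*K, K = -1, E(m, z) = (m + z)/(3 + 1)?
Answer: -9699/2 ≈ -4849.5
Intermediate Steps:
E(m, z) = m/4 + z/4 (E(m, z) = (m + z)/4 = (m + z)*(¼) = m/4 + z/4)
p = 6 (p = 6 + 0*(-1) = 6 + 0 = 6)
f(t, N) = 9/2 (f(t, N) = ((¼)*(-1) + (¼)*4)*6 = (-¼ + 1)*6 = (¾)*6 = 9/2)
f(3, -33)*(-1161) + 375 = (9/2)*(-1161) + 375 = -10449/2 + 375 = -9699/2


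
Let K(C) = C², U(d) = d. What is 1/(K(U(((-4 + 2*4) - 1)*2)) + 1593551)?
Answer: 1/1593587 ≈ 6.2751e-7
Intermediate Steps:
1/(K(U(((-4 + 2*4) - 1)*2)) + 1593551) = 1/((((-4 + 2*4) - 1)*2)² + 1593551) = 1/((((-4 + 8) - 1)*2)² + 1593551) = 1/(((4 - 1)*2)² + 1593551) = 1/((3*2)² + 1593551) = 1/(6² + 1593551) = 1/(36 + 1593551) = 1/1593587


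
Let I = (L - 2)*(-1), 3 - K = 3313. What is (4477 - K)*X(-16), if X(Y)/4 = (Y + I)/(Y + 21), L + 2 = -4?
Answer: -249184/5 ≈ -49837.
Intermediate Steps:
K = -3310 (K = 3 - 1*3313 = 3 - 3313 = -3310)
L = -6 (L = -2 - 4 = -6)
I = 8 (I = (-6 - 2)*(-1) = -8*(-1) = 8)
X(Y) = 4*(8 + Y)/(21 + Y) (X(Y) = 4*((Y + 8)/(Y + 21)) = 4*((8 + Y)/(21 + Y)) = 4*(8 + Y)/(21 + Y))
(4477 - K)*X(-16) = (4477 - 1*(-3310))*(4*(8 - 16)/(21 - 16)) = (4477 + 3310)*(4*(-8)/5) = 7787*(4*(1/5)*(-8)) = 7787*(-32/5) = -249184/5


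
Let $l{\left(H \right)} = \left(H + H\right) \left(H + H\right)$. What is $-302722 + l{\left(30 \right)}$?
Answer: $-299122$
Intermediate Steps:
$l{\left(H \right)} = 4 H^{2}$ ($l{\left(H \right)} = 2 H 2 H = 4 H^{2}$)
$-302722 + l{\left(30 \right)} = -302722 + 4 \cdot 30^{2} = -302722 + 4 \cdot 900 = -302722 + 3600 = -299122$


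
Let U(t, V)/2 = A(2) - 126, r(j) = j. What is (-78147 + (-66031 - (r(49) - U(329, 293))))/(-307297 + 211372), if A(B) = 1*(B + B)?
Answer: 48157/31975 ≈ 1.5061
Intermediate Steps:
A(B) = 2*B (A(B) = 1*(2*B) = 2*B)
U(t, V) = -244 (U(t, V) = 2*(2*2 - 126) = 2*(4 - 126) = 2*(-122) = -244)
(-78147 + (-66031 - (r(49) - U(329, 293))))/(-307297 + 211372) = (-78147 + (-66031 - (49 - 1*(-244))))/(-307297 + 211372) = (-78147 + (-66031 - (49 + 244)))/(-95925) = (-78147 + (-66031 - 1*293))*(-1/95925) = (-78147 + (-66031 - 293))*(-1/95925) = (-78147 - 66324)*(-1/95925) = -144471*(-1/95925) = 48157/31975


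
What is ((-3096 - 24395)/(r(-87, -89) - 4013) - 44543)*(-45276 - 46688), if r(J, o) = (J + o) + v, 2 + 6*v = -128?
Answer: 12934384906673/3158 ≈ 4.0958e+9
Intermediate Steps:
v = -65/3 (v = -1/3 + (1/6)*(-128) = -1/3 - 64/3 = -65/3 ≈ -21.667)
r(J, o) = -65/3 + J + o (r(J, o) = (J + o) - 65/3 = -65/3 + J + o)
((-3096 - 24395)/(r(-87, -89) - 4013) - 44543)*(-45276 - 46688) = ((-3096 - 24395)/((-65/3 - 87 - 89) - 4013) - 44543)*(-45276 - 46688) = (-27491/(-593/3 - 4013) - 44543)*(-91964) = (-27491/(-12632/3) - 44543)*(-91964) = (-27491*(-3/12632) - 44543)*(-91964) = (82473/12632 - 44543)*(-91964) = -562584703/12632*(-91964) = 12934384906673/3158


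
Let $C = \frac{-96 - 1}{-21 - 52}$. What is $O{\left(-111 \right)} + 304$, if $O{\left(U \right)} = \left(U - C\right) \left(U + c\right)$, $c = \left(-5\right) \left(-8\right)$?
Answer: $\frac{604392}{73} \approx 8279.3$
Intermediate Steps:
$C = \frac{97}{73}$ ($C = - \frac{97}{-73} = \left(-97\right) \left(- \frac{1}{73}\right) = \frac{97}{73} \approx 1.3288$)
$c = 40$
$O{\left(U \right)} = \left(40 + U\right) \left(- \frac{97}{73} + U\right)$ ($O{\left(U \right)} = \left(U - \frac{97}{73}\right) \left(U + 40\right) = \left(U - \frac{97}{73}\right) \left(40 + U\right) = \left(- \frac{97}{73} + U\right) \left(40 + U\right) = \left(40 + U\right) \left(- \frac{97}{73} + U\right)$)
$O{\left(-111 \right)} + 304 = \left(- \frac{3880}{73} + \left(-111\right)^{2} + \frac{2823}{73} \left(-111\right)\right) + 304 = \left(- \frac{3880}{73} + 12321 - \frac{313353}{73}\right) + 304 = \frac{582200}{73} + 304 = \frac{604392}{73}$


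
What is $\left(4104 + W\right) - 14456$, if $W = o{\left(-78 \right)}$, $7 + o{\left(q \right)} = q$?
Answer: $-10437$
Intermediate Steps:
$o{\left(q \right)} = -7 + q$
$W = -85$ ($W = -7 - 78 = -85$)
$\left(4104 + W\right) - 14456 = \left(4104 - 85\right) - 14456 = 4019 - 14456 = -10437$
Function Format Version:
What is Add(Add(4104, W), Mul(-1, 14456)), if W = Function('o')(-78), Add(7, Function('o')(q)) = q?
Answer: -10437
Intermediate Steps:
Function('o')(q) = Add(-7, q)
W = -85 (W = Add(-7, -78) = -85)
Add(Add(4104, W), Mul(-1, 14456)) = Add(Add(4104, -85), Mul(-1, 14456)) = Add(4019, -14456) = -10437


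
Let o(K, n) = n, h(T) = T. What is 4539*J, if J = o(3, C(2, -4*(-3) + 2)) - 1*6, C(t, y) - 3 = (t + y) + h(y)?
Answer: 122553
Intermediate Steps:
C(t, y) = 3 + t + 2*y (C(t, y) = 3 + ((t + y) + y) = 3 + (t + 2*y) = 3 + t + 2*y)
J = 27 (J = (3 + 2 + 2*(-4*(-3) + 2)) - 1*6 = (3 + 2 + 2*(12 + 2)) - 6 = (3 + 2 + 2*14) - 6 = (3 + 2 + 28) - 6 = 33 - 6 = 27)
4539*J = 4539*27 = 122553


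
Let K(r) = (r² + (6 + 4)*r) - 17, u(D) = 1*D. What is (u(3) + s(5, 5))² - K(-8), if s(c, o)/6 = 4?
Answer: 762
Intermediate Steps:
u(D) = D
s(c, o) = 24 (s(c, o) = 6*4 = 24)
K(r) = -17 + r² + 10*r (K(r) = (r² + 10*r) - 17 = -17 + r² + 10*r)
(u(3) + s(5, 5))² - K(-8) = (3 + 24)² - (-17 + (-8)² + 10*(-8)) = 27² - (-17 + 64 - 80) = 729 - 1*(-33) = 729 + 33 = 762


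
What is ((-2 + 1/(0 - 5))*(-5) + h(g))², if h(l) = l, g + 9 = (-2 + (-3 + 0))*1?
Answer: 9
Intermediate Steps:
g = -14 (g = -9 + (-2 + (-3 + 0))*1 = -9 + (-2 - 3)*1 = -9 - 5*1 = -9 - 5 = -14)
((-2 + 1/(0 - 5))*(-5) + h(g))² = ((-2 + 1/(0 - 5))*(-5) - 14)² = ((-2 + 1/(-5))*(-5) - 14)² = ((-2 - ⅕)*(-5) - 14)² = (-11/5*(-5) - 14)² = (11 - 14)² = (-3)² = 9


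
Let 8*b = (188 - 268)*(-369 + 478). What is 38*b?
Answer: -41420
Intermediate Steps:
b = -1090 (b = ((188 - 268)*(-369 + 478))/8 = (-80*109)/8 = (⅛)*(-8720) = -1090)
38*b = 38*(-1090) = -41420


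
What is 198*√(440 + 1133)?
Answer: 2178*√13 ≈ 7852.9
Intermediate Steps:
198*√(440 + 1133) = 198*√1573 = 198*(11*√13) = 2178*√13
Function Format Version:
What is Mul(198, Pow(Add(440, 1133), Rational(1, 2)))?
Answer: Mul(2178, Pow(13, Rational(1, 2))) ≈ 7852.9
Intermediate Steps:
Mul(198, Pow(Add(440, 1133), Rational(1, 2))) = Mul(198, Pow(1573, Rational(1, 2))) = Mul(198, Mul(11, Pow(13, Rational(1, 2)))) = Mul(2178, Pow(13, Rational(1, 2)))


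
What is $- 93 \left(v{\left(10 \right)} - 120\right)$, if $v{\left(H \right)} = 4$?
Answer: $10788$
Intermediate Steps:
$- 93 \left(v{\left(10 \right)} - 120\right) = - 93 \left(4 - 120\right) = \left(-93\right) \left(-116\right) = 10788$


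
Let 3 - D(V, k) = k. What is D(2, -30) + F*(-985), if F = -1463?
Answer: 1441088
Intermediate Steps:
D(V, k) = 3 - k
D(2, -30) + F*(-985) = (3 - 1*(-30)) - 1463*(-985) = (3 + 30) + 1441055 = 33 + 1441055 = 1441088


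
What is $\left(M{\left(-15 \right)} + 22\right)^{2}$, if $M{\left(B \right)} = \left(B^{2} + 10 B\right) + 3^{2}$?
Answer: $11236$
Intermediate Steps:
$M{\left(B \right)} = 9 + B^{2} + 10 B$ ($M{\left(B \right)} = \left(B^{2} + 10 B\right) + 9 = 9 + B^{2} + 10 B$)
$\left(M{\left(-15 \right)} + 22\right)^{2} = \left(\left(9 + \left(-15\right)^{2} + 10 \left(-15\right)\right) + 22\right)^{2} = \left(\left(9 + 225 - 150\right) + 22\right)^{2} = \left(84 + 22\right)^{2} = 106^{2} = 11236$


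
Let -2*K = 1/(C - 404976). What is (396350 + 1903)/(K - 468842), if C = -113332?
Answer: -137611810616/162003039557 ≈ -0.84944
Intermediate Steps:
K = 1/1036616 (K = -1/(2*(-113332 - 404976)) = -1/2/(-518308) = -1/2*(-1/518308) = 1/1036616 ≈ 9.6468e-7)
(396350 + 1903)/(K - 468842) = (396350 + 1903)/(1/1036616 - 468842) = 398253/(-486009118671/1036616) = 398253*(-1036616/486009118671) = -137611810616/162003039557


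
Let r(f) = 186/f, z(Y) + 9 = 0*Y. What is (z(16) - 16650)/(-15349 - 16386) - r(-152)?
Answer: 4217439/2411860 ≈ 1.7486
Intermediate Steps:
z(Y) = -9 (z(Y) = -9 + 0*Y = -9 + 0 = -9)
(z(16) - 16650)/(-15349 - 16386) - r(-152) = (-9 - 16650)/(-15349 - 16386) - 186/(-152) = -16659/(-31735) - 186*(-1)/152 = -16659*(-1/31735) - 1*(-93/76) = 16659/31735 + 93/76 = 4217439/2411860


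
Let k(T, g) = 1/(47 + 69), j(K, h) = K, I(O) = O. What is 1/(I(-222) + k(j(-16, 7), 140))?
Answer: -116/25751 ≈ -0.0045047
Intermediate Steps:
k(T, g) = 1/116
1/(I(-222) + k(j(-16, 7), 140)) = 1/(-222 + 1/116) = 1/(-25751/116) = -116/25751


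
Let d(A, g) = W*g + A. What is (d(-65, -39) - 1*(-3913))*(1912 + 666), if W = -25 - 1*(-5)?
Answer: 11930984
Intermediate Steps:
W = -20 (W = -25 + 5 = -20)
d(A, g) = A - 20*g (d(A, g) = -20*g + A = A - 20*g)
(d(-65, -39) - 1*(-3913))*(1912 + 666) = ((-65 - 20*(-39)) - 1*(-3913))*(1912 + 666) = ((-65 + 780) + 3913)*2578 = (715 + 3913)*2578 = 4628*2578 = 11930984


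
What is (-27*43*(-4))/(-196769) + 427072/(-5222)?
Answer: -42029390668/513763859 ≈ -81.807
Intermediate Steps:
(-27*43*(-4))/(-196769) + 427072/(-5222) = -1161*(-4)*(-1/196769) + 427072*(-1/5222) = 4644*(-1/196769) - 213536/2611 = -4644/196769 - 213536/2611 = -42029390668/513763859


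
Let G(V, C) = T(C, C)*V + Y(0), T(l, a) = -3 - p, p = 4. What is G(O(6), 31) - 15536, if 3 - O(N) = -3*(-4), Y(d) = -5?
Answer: -15478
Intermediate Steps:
T(l, a) = -7 (T(l, a) = -3 - 1*4 = -3 - 4 = -7)
O(N) = -9 (O(N) = 3 - (-3)*(-4) = 3 - 1*12 = 3 - 12 = -9)
G(V, C) = -5 - 7*V (G(V, C) = -7*V - 5 = -5 - 7*V)
G(O(6), 31) - 15536 = (-5 - 7*(-9)) - 15536 = (-5 + 63) - 15536 = 58 - 15536 = -15478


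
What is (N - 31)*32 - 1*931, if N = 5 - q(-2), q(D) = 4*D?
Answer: -1507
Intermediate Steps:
N = 13 (N = 5 - 4*(-2) = 5 - 1*(-8) = 5 + 8 = 13)
(N - 31)*32 - 1*931 = (13 - 31)*32 - 1*931 = -18*32 - 931 = -576 - 931 = -1507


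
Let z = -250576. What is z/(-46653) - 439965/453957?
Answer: 31075014029/7059485307 ≈ 4.4019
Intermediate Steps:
z/(-46653) - 439965/453957 = -250576/(-46653) - 439965/453957 = -250576*(-1/46653) - 439965*1/453957 = 250576/46653 - 146655/151319 = 31075014029/7059485307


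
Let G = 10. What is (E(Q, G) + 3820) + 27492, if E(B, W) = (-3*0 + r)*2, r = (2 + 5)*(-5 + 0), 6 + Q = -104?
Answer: 31242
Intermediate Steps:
Q = -110 (Q = -6 - 104 = -110)
r = -35 (r = 7*(-5) = -35)
E(B, W) = -70 (E(B, W) = (-3*0 - 35)*2 = (0 - 35)*2 = -35*2 = -70)
(E(Q, G) + 3820) + 27492 = (-70 + 3820) + 27492 = 3750 + 27492 = 31242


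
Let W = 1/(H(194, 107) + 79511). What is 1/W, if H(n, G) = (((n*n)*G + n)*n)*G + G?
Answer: 83597652086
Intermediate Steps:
H(n, G) = G + G*n*(n + G*n²) (H(n, G) = ((n²*G + n)*n)*G + G = ((G*n² + n)*n)*G + G = ((n + G*n²)*n)*G + G = (n*(n + G*n²))*G + G = G*n*(n + G*n²) + G = G + G*n*(n + G*n²))
W = 1/83597652086 (W = 1/(107*(1 + 194² + 107*194³) + 79511) = 1/(107*(1 + 37636 + 107*7301384) + 79511) = 1/(107*(1 + 37636 + 781248088) + 79511) = 1/(107*781285725 + 79511) = 1/(83597572575 + 79511) = 1/83597652086 ≈ 1.1962e-11)
1/W = 1/(1/83597652086) = 83597652086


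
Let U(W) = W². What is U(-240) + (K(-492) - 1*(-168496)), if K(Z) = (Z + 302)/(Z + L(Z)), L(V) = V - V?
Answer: 55619711/246 ≈ 2.2610e+5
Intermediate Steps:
L(V) = 0
K(Z) = (302 + Z)/Z (K(Z) = (Z + 302)/(Z + 0) = (302 + Z)/Z)
U(-240) + (K(-492) - 1*(-168496)) = (-240)² + ((302 - 492)/(-492) - 1*(-168496)) = 57600 + (-1/492*(-190) + 168496) = 57600 + (95/246 + 168496) = 57600 + 41450111/246 = 55619711/246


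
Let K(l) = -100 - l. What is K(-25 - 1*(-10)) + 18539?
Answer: 18454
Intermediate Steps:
K(-25 - 1*(-10)) + 18539 = (-100 - (-25 - 1*(-10))) + 18539 = (-100 - (-25 + 10)) + 18539 = (-100 - 1*(-15)) + 18539 = (-100 + 15) + 18539 = -85 + 18539 = 18454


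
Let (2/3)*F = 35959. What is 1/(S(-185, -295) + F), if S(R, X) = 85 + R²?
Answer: 2/176497 ≈ 1.1332e-5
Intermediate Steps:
F = 107877/2 (F = (3/2)*35959 = 107877/2 ≈ 53939.)
1/(S(-185, -295) + F) = 1/((85 + (-185)²) + 107877/2) = 1/((85 + 34225) + 107877/2) = 1/(34310 + 107877/2) = 1/(176497/2) = 2/176497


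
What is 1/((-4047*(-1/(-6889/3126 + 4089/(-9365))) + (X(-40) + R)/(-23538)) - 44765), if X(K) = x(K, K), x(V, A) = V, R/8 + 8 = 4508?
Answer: -909716619531/42119196970966805 ≈ -2.1599e-5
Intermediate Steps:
R = 36000 (R = -64 + 8*4508 = -64 + 36064 = 36000)
X(K) = K
1/((-4047*(-1/(-6889/3126 + 4089/(-9365))) + (X(-40) + R)/(-23538)) - 44765) = 1/((-4047*(-1/(-6889/3126 + 4089/(-9365))) + (-40 + 36000)/(-23538)) - 44765) = 1/((-4047*(-1/(-6889*1/3126 + 4089*(-1/9365))) + 35960*(-1/23538)) - 44765) = 1/((-4047*(-1/(-6889/3126 - 4089/9365)) - 17980/11769) - 44765) = 1/((-4047/((-1*(-77297699/29274990))) - 17980/11769) - 44765) = 1/((-4047/77297699/29274990 - 17980/11769) - 44765) = 1/((-4047*29274990/77297699 - 17980/11769) - 44765) = 1/((-118475884530/77297699 - 17980/11769) - 44765) = 1/(-1395732497661590/909716619531 - 44765) = 1/(-42119196970966805/909716619531) = -909716619531/42119196970966805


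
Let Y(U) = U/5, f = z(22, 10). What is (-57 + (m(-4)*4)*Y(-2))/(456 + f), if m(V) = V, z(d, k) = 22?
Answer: -253/2390 ≈ -0.10586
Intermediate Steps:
f = 22
Y(U) = U/5 (Y(U) = U*(⅕) = U/5)
(-57 + (m(-4)*4)*Y(-2))/(456 + f) = (-57 + (-4*4)*((⅕)*(-2)))/(456 + 22) = (-57 - 16*(-⅖))/478 = (-57 + 32/5)*(1/478) = -253/5*1/478 = -253/2390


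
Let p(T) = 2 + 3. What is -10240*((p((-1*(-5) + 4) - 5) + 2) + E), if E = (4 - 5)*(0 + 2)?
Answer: -51200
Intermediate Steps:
E = -2 (E = -1*2 = -2)
p(T) = 5
-10240*((p((-1*(-5) + 4) - 5) + 2) + E) = -10240*((5 + 2) - 2) = -10240*(7 - 2) = -10240*5 = -51200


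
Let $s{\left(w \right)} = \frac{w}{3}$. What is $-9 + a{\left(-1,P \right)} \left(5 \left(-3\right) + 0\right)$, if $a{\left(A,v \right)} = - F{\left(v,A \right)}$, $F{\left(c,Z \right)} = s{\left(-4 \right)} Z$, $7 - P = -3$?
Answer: $11$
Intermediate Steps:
$P = 10$ ($P = 7 - -3 = 7 + 3 = 10$)
$s{\left(w \right)} = \frac{w}{3}$ ($s{\left(w \right)} = w \frac{1}{3} = \frac{w}{3}$)
$F{\left(c,Z \right)} = - \frac{4 Z}{3}$ ($F{\left(c,Z \right)} = \frac{1}{3} \left(-4\right) Z = - \frac{4 Z}{3}$)
$a{\left(A,v \right)} = \frac{4 A}{3}$ ($a{\left(A,v \right)} = - \frac{\left(-4\right) A}{3} = \frac{4 A}{3}$)
$-9 + a{\left(-1,P \right)} \left(5 \left(-3\right) + 0\right) = -9 + \frac{4}{3} \left(-1\right) \left(5 \left(-3\right) + 0\right) = -9 - \frac{4 \left(-15 + 0\right)}{3} = -9 - -20 = -9 + 20 = 11$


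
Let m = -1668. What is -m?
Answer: 1668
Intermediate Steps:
-m = -1*(-1668) = 1668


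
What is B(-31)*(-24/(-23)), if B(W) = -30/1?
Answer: -720/23 ≈ -31.304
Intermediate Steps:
B(W) = -30 (B(W) = -30*1 = -30)
B(-31)*(-24/(-23)) = -(-720)/(-23) = -(-720)*(-1)/23 = -30*24/23 = -720/23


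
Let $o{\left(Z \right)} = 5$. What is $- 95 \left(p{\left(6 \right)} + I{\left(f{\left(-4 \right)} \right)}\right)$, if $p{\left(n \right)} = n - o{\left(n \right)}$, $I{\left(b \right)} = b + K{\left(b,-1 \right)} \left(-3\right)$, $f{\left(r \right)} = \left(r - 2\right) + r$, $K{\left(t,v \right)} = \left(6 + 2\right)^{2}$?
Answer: $19095$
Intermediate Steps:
$K{\left(t,v \right)} = 64$ ($K{\left(t,v \right)} = 8^{2} = 64$)
$f{\left(r \right)} = -2 + 2 r$ ($f{\left(r \right)} = \left(-2 + r\right) + r = -2 + 2 r$)
$I{\left(b \right)} = -192 + b$ ($I{\left(b \right)} = b + 64 \left(-3\right) = b - 192 = -192 + b$)
$p{\left(n \right)} = -5 + n$ ($p{\left(n \right)} = n - 5 = -5 + n$)
$- 95 \left(p{\left(6 \right)} + I{\left(f{\left(-4 \right)} \right)}\right) = - 95 \left(\left(-5 + 6\right) + \left(-192 + \left(-2 + 2 \left(-4\right)\right)\right)\right) = - 95 \left(1 - 202\right) = \left(-95\right) \left(-201\right) = 19095$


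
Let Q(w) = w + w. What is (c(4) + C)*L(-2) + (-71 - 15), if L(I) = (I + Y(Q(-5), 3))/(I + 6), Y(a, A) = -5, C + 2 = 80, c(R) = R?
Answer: -459/2 ≈ -229.50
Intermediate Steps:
Q(w) = 2*w
C = 78 (C = -2 + 80 = 78)
L(I) = (-5 + I)/(6 + I) (L(I) = (I - 5)/(I + 6) = (-5 + I)/(6 + I))
(c(4) + C)*L(-2) + (-71 - 15) = (4 + 78)*((-5 - 2)/(6 - 2)) + (-71 - 15) = 82*(-7/4) - 86 = -287/2 - 86 = -459/2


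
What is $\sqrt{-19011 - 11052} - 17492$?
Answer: $-17492 + i \sqrt{30063} \approx -17492.0 + 173.39 i$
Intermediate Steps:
$\sqrt{-19011 - 11052} - 17492 = \sqrt{-30063} - 17492 = i \sqrt{30063} - 17492 = -17492 + i \sqrt{30063}$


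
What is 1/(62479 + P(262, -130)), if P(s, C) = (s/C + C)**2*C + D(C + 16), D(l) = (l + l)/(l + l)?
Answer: -65/143205922 ≈ -4.5389e-7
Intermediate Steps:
D(l) = 1 (D(l) = (2*l)/((2*l)) = (2*l)*(1/(2*l)) = 1)
P(s, C) = 1 + C*(C + s/C)**2 (P(s, C) = (s/C + C)**2*C + 1 = (C + s/C)**2*C + 1 = C*(C + s/C)**2 + 1 = 1 + C*(C + s/C)**2)
1/(62479 + P(262, -130)) = 1/(62479 + (-130 + (262 + (-130)**2)**2)/(-130)) = 1/(62479 - (-130 + (262 + 16900)**2)/130) = 1/(62479 - (-130 + 17162**2)/130) = 1/(62479 - (-130 + 294534244)/130) = 1/(62479 - 1/130*294534114) = 1/(62479 - 147267057/65) = 1/(-143205922/65) = -65/143205922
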